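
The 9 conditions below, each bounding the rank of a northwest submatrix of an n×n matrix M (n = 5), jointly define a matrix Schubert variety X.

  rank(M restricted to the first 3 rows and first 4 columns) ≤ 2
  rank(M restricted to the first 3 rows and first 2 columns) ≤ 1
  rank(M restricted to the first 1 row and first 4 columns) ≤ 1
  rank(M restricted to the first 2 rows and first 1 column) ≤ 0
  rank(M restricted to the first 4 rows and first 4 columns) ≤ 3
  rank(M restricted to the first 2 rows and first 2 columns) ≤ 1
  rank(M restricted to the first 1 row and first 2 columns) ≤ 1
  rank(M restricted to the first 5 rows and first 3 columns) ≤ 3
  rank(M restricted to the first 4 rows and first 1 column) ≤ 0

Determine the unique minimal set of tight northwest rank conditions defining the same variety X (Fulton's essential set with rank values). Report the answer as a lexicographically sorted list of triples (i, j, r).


Reconstructing r_w from the 9 given conditions:

  i=1: 0 | 1 | 1 | 1 | 1
  i=2: 0 | 1 | 2 | 2 | 2
  i=3: 0 | 1 | 2 | 2 | 3
  i=4: 0 | 1 | 2 | 3 | 4
  i=5: 1 | 2 | 3 | 4 | 5

giving w = (2, 3, 5, 4, 1) via Δ²R.

Fulton essential set (2 of the 5 Rothe cells):

[(3, 4, 2), (4, 1, 0)]


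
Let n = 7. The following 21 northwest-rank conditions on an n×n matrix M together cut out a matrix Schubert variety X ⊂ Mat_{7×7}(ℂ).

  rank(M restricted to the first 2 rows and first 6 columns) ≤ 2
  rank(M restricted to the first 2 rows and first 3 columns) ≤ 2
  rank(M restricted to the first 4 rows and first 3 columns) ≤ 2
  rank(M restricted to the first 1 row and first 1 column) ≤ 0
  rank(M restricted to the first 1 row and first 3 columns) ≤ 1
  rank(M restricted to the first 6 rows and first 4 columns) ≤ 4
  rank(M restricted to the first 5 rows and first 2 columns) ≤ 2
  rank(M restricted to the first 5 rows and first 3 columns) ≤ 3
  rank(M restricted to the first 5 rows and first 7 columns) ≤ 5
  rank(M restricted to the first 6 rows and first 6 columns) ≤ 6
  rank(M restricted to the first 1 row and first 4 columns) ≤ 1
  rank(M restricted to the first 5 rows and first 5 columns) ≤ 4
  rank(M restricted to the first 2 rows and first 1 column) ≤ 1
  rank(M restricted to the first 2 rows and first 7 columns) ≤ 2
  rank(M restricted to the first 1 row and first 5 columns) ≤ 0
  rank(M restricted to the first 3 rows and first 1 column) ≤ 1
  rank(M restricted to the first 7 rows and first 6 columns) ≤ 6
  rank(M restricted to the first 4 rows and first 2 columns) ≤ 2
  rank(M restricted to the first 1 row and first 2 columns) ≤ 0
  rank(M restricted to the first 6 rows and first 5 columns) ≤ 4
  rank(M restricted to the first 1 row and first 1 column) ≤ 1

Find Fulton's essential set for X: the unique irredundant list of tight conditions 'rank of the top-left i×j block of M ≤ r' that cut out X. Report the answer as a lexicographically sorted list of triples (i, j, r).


Propagating the 21 rank bounds to every northwest block:

  0, 0, 0, 0, 0, 1, 1
  1, 1, 1, 1, 1, 2, 2
  1, 2, 2, 2, 2, 3, 3
  1, 2, 2, 3, 3, 4, 4
  1, 2, 3, 4, 4, 5, 5
  1, 2, 3, 4, 4, 5, 6
  1, 2, 3, 4, 5, 6, 7

so w = (6, 1, 2, 4, 3, 7, 5).

Rothe diagram D(w) (7 cells), 3 SE-corners (essential conditions):

[(1, 5, 0), (4, 3, 2), (6, 5, 4)]


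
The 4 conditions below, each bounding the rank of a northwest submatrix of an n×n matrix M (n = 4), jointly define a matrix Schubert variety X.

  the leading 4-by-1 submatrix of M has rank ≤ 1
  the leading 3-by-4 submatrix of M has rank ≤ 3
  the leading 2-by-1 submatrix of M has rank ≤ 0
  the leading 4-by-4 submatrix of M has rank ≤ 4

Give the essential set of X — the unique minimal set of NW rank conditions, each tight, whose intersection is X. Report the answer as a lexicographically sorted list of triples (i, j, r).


The tightest implied rank at each (i,j), from the 4 conditions:

  row 1: 0 | 1 | 1 | 1
  row 2: 0 | 1 | 2 | 2
  row 3: 1 | 2 | 3 | 3
  row 4: 1 | 2 | 3 | 4

giving w = (2, 3, 1, 4) via Δ²R.

|D(w)|=2, |Ess(w)|=1:

[(2, 1, 0)]


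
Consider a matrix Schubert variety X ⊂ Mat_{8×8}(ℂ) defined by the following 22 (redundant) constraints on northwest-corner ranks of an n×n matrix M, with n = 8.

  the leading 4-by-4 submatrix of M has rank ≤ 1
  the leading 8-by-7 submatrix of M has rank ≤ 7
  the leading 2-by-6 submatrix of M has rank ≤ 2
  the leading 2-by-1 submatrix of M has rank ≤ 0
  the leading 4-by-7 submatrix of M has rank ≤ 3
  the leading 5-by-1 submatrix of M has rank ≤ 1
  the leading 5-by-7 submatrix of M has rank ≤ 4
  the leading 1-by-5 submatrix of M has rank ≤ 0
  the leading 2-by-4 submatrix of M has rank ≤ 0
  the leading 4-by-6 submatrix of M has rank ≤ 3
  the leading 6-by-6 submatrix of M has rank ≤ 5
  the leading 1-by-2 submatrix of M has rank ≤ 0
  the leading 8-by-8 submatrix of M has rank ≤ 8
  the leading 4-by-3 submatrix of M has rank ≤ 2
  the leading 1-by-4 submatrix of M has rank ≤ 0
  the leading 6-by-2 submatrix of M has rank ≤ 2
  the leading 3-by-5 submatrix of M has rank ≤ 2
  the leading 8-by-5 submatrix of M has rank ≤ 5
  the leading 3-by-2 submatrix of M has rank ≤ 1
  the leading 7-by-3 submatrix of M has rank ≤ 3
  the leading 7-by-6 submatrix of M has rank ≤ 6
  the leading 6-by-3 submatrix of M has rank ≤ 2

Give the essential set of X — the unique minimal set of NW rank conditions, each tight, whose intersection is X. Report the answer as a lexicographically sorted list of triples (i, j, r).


Propagating the 22 rank bounds to every northwest block:

  0 | 0 | 0 | 0 | 0 | 1 | 1 | 1
  0 | 0 | 0 | 0 | 1 | 2 | 2 | 2
  1 | 1 | 1 | 1 | 2 | 3 | 3 | 3
  1 | 1 | 1 | 1 | 2 | 3 | 3 | 4
  1 | 2 | 2 | 2 | 3 | 4 | 4 | 5
  1 | 2 | 2 | 3 | 4 | 5 | 5 | 6
  1 | 2 | 3 | 4 | 5 | 6 | 6 | 7
  1 | 2 | 3 | 4 | 5 | 6 | 7 | 8

so w = (6, 5, 1, 8, 2, 4, 3, 7).

D(w) has 14 cells with 5 SE-corners; essential set:

[(1, 5, 0), (2, 4, 0), (4, 4, 1), (4, 7, 3), (6, 3, 2)]


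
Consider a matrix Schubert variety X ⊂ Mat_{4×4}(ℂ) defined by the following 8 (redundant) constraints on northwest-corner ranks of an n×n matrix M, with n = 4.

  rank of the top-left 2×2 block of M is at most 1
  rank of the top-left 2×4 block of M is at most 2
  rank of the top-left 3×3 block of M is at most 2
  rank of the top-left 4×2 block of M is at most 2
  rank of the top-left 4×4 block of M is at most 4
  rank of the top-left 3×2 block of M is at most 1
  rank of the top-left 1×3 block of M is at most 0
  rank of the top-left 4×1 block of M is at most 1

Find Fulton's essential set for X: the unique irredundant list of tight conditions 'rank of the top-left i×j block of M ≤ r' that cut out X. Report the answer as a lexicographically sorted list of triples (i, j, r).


Recovering R(i,j) via the rank-extension bound from the 8 conditions:

  i=1: 0  0  0  1
  i=2: 1  1  1  2
  i=3: 1  1  2  3
  i=4: 1  2  3  4

hence w(1..4) = (4, 1, 3, 2).

|D(w)|=4, |Ess(w)|=2:

[(1, 3, 0), (3, 2, 1)]


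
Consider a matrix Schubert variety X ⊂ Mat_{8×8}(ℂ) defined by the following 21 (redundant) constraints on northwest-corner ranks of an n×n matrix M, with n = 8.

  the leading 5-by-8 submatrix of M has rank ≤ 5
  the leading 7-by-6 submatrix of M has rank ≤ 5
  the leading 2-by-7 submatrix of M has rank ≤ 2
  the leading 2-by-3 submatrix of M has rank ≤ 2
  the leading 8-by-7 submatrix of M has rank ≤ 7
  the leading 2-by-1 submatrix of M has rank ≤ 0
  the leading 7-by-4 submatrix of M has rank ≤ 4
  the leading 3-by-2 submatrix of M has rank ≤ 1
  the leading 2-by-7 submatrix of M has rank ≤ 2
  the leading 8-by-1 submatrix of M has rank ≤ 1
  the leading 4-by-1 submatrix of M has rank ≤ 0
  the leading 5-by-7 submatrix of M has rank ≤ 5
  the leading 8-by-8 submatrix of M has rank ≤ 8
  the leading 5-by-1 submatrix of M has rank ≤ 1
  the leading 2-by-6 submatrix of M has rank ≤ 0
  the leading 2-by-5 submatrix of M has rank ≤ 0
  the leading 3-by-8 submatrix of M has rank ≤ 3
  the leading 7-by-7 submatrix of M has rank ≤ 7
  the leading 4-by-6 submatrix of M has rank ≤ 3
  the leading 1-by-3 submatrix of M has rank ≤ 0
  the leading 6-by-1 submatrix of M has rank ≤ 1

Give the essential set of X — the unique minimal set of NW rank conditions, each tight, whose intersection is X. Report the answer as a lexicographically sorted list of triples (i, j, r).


Reconstructing r_w from the 21 given conditions:

  0, 0, 0, 0, 0, 0, 1, 1
  0, 0, 0, 0, 0, 0, 1, 2
  0, 1, 1, 1, 1, 1, 2, 3
  0, 1, 2, 2, 2, 2, 3, 4
  1, 2, 3, 3, 3, 3, 4, 5
  1, 2, 3, 4, 4, 4, 5, 6
  1, 2, 3, 4, 5, 5, 6, 7
  1, 2, 3, 4, 5, 6, 7, 8

second differences of R give the permutation w = (7, 8, 2, 3, 1, 4, 5, 6).

|D(w)|=14, |Ess(w)|=2:

[(2, 6, 0), (4, 1, 0)]


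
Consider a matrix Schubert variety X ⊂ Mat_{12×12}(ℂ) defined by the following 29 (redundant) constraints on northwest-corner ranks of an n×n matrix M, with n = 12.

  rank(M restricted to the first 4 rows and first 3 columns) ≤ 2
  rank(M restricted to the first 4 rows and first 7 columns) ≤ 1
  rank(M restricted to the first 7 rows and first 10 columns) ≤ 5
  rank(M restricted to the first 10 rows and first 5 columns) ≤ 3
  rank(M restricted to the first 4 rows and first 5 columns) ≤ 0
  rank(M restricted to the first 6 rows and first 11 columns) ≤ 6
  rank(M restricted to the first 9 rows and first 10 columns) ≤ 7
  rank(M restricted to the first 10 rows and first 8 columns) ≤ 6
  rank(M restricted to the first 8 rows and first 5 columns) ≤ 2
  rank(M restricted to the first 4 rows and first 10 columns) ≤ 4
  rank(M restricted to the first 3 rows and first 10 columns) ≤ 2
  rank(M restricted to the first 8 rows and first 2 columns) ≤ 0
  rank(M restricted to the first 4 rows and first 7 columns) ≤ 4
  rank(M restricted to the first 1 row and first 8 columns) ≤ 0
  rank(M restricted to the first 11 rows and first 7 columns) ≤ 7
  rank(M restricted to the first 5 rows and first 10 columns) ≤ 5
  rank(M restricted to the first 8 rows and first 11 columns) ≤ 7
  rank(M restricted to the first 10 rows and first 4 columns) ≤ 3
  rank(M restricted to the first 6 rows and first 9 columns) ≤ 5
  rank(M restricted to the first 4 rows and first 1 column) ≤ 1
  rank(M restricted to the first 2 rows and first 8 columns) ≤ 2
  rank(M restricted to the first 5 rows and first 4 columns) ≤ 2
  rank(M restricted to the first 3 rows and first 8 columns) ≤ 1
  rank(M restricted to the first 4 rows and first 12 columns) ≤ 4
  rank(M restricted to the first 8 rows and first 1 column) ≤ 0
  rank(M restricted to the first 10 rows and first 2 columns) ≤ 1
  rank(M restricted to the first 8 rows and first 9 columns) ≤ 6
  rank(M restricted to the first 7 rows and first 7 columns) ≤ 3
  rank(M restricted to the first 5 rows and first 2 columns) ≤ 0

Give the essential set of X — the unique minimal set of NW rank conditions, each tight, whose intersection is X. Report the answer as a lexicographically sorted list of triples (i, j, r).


Recovering R(i,j) via the rank-extension bound from the 29 conditions:

  row 1: 0  0  0  0  0  0  0  0  1  1  1  1
  row 2: 0  0  0  0  0  1  1  1  2  2  2  2
  row 3: 0  0  0  0  0  1  1  1  2  2  3  3
  row 4: 0  0  0  0  0  1  1  2  3  3  4  4
  row 5: 0  0  1  1  1  2  2  3  4  4  5  5
  row 6: 0  0  1  2  2  3  3  4  5  5  6  6
  row 7: 0  0  1  2  2  3  3  4  5  5  6  7
  row 8: 0  0  1  2  2  3  4  5  6  6  7  8
  row 9: 1  1  2  3  3  4  5  6  7  7  8  9
  row 10: 1  1  2  3  3  4  5  6  7  8  9  10
  row 11: 1  2  3  4  4  5  6  7  8  9  10  11
  row 12: 1  2  3  4  5  6  7  8  9  10  11  12

the unique w with this rank table is (9, 6, 11, 8, 3, 4, 12, 7, 1, 10, 2, 5).

|D(w)|=41, |Ess(w)|=11:

[(1, 8, 0), (3, 8, 1), (3, 10, 2), (4, 5, 0), (4, 7, 1), (7, 7, 3), (7, 10, 5), (8, 2, 0), (8, 5, 2), (10, 2, 1), (10, 5, 3)]


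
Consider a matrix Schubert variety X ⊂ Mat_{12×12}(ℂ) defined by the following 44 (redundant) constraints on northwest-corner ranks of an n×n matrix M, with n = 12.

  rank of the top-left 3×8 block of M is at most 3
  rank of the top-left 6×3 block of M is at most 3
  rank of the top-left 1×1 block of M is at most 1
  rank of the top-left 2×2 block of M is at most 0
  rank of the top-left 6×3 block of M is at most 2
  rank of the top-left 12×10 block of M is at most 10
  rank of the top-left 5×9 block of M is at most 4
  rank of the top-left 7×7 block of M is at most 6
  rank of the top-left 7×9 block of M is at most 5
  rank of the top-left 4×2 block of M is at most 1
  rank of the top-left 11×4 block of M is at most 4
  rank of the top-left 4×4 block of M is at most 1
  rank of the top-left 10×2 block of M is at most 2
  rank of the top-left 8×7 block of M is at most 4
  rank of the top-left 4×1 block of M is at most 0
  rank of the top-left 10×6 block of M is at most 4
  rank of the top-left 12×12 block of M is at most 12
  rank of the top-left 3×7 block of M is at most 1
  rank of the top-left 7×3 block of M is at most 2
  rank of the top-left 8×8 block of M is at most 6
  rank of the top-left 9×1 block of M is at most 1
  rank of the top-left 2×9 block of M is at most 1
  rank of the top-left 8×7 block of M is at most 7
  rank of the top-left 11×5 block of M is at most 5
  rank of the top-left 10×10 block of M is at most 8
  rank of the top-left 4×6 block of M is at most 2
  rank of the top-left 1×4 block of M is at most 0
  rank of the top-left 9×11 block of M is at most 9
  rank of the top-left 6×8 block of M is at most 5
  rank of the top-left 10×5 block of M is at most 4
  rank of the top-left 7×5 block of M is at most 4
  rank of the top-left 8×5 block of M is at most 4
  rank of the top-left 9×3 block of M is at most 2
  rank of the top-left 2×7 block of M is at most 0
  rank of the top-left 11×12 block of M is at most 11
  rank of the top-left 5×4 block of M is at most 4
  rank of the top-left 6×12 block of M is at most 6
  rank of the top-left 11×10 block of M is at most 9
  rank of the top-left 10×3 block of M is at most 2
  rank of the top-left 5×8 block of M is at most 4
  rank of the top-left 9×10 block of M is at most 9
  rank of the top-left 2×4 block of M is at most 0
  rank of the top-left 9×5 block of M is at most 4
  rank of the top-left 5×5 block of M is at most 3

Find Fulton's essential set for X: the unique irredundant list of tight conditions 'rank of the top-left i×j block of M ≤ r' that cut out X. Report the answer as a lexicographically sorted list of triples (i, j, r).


Propagating the 44 rank bounds to every northwest block:

  i=1: 0 | 0 | 0 | 0 | 0 | 0 | 0 | 1 | 1 | 1 | 1 | 1
  i=2: 0 | 0 | 0 | 0 | 0 | 0 | 0 | 1 | 1 | 2 | 2 | 2
  i=3: 0 | 1 | 1 | 1 | 1 | 1 | 1 | 2 | 2 | 3 | 3 | 3
  i=4: 0 | 1 | 1 | 1 | 2 | 2 | 2 | 3 | 3 | 4 | 4 | 4
  i=5: 1 | 2 | 2 | 2 | 3 | 3 | 3 | 4 | 4 | 5 | 5 | 5
  i=6: 1 | 2 | 2 | 3 | 4 | 4 | 4 | 5 | 5 | 6 | 6 | 6
  i=7: 1 | 2 | 2 | 3 | 4 | 4 | 4 | 5 | 5 | 6 | 7 | 7
  i=8: 1 | 2 | 2 | 3 | 4 | 4 | 4 | 5 | 6 | 7 | 8 | 8
  i=9: 1 | 2 | 2 | 3 | 4 | 4 | 5 | 6 | 7 | 8 | 9 | 9
  i=10: 1 | 2 | 2 | 3 | 4 | 4 | 5 | 6 | 7 | 8 | 9 | 10
  i=11: 1 | 2 | 3 | 4 | 5 | 5 | 6 | 7 | 8 | 9 | 10 | 11
  i=12: 1 | 2 | 3 | 4 | 5 | 6 | 7 | 8 | 9 | 10 | 11 | 12

the unique w with this rank table is (8, 10, 2, 5, 1, 4, 11, 9, 7, 12, 3, 6).

|D(w)|=31, |Ess(w)|=8:

[(2, 7, 0), (2, 9, 1), (4, 1, 0), (4, 4, 1), (7, 9, 5), (8, 7, 4), (10, 3, 2), (10, 6, 4)]


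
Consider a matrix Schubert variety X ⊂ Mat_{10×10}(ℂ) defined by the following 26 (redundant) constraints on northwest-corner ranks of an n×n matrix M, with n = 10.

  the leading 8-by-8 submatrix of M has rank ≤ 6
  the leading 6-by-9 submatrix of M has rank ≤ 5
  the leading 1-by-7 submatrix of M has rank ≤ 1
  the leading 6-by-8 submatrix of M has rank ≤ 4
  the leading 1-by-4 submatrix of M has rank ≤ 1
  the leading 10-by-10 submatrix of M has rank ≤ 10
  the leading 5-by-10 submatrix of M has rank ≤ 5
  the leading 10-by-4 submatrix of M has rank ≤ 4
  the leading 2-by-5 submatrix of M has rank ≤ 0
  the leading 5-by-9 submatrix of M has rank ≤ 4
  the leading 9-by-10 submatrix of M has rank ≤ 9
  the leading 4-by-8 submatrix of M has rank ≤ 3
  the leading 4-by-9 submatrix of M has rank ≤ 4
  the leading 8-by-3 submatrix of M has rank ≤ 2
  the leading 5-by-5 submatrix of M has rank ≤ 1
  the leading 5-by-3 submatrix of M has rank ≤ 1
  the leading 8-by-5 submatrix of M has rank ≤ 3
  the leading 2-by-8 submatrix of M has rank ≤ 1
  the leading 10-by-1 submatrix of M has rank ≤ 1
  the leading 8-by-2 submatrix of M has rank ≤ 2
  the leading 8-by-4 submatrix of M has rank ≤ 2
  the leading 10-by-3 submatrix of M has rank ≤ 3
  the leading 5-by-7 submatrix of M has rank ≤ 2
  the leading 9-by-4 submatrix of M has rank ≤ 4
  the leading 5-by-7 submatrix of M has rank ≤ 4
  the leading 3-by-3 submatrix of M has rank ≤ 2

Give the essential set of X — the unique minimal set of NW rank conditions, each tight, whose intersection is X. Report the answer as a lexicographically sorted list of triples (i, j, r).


Recovering R(i,j) via the rank-extension bound from the 26 conditions:

  i=1: 0  0  0  0  0  1  1  1  1  1
  i=2: 0  0  0  0  0  1  1  1  2  2
  i=3: 1  1  1  1  1  2  2  2  3  3
  i=4: 1  1  1  1  1  2  2  3  4  4
  i=5: 1  1  1  1  1  2  2  3  4  5
  i=6: 1  2  2  2  2  3  3  4  5  6
  i=7: 1  2  2  2  3  4  4  5  6  7
  i=8: 1  2  2  2  3  4  5  6  7  8
  i=9: 1  2  3  3  4  5  6  7  8  9
  i=10: 1  2  3  4  5  6  7  8  9  10

reading off 1-entries of Δ²R: w = (6, 9, 1, 8, 10, 2, 5, 7, 3, 4).

5 SE-corners of the 26-cell Rothe diagram give Ess(w):

[(2, 5, 0), (2, 8, 1), (5, 5, 1), (5, 7, 2), (8, 4, 2)]


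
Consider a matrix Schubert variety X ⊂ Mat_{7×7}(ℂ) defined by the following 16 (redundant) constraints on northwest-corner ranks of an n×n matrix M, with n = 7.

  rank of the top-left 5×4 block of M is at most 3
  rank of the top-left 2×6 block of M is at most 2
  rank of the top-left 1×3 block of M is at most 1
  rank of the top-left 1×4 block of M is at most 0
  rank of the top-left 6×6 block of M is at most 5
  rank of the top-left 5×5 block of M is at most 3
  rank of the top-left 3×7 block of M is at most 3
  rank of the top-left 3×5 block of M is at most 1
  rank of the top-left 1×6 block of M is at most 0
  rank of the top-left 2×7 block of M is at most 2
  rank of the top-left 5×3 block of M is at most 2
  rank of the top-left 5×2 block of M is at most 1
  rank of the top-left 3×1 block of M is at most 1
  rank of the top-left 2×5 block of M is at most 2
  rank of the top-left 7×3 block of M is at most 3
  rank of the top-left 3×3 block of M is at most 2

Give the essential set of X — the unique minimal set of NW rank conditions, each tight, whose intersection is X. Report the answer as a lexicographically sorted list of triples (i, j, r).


Reconstructing r_w from the 16 given conditions:

  R[1]: 0  0  0  0  0  0  1
  R[2]: 1  1  1  1  1  1  2
  R[3]: 1  1  1  1  1  2  3
  R[4]: 1  1  2  2  2  3  4
  R[5]: 1  1  2  3  3  4  5
  R[6]: 1  2  3  4  4  5  6
  R[7]: 1  2  3  4  5  6  7

the unique w with this rank table is (7, 1, 6, 3, 4, 2, 5).

ℓ(w)=12; the 3 essential cells (i,j,r):

[(1, 6, 0), (3, 5, 1), (5, 2, 1)]


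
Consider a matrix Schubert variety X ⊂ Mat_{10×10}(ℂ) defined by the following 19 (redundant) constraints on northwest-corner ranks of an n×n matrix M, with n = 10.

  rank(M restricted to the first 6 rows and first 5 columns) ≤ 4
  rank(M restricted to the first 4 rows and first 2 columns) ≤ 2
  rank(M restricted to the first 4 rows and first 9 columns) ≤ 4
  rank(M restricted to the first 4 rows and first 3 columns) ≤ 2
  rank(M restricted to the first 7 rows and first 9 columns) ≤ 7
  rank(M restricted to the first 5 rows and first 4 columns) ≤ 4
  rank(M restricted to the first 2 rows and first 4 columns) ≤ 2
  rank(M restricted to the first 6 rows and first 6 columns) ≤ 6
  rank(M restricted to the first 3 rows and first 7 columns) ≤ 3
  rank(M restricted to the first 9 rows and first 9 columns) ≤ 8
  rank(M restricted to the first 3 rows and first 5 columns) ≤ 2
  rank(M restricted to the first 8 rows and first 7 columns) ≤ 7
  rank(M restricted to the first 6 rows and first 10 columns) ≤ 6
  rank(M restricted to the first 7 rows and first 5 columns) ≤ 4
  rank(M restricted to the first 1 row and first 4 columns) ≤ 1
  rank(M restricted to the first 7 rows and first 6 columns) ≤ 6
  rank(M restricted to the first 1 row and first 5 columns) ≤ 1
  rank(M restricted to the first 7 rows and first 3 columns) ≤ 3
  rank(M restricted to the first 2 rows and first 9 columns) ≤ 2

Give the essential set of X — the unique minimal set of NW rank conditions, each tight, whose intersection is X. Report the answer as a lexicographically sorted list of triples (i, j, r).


Computing R[i][j] = min implied NW-rank bound (n=10, 19 conditions):

  R[1]: 1  1  1  1  1  1  1  1  1  1
  R[2]: 1  2  2  2  2  2  2  2  2  2
  R[3]: 1  2  2  2  2  3  3  3  3  3
  R[4]: 1  2  2  3  3  4  4  4  4  4
  R[5]: 1  2  3  4  4  5  5  5  5  5
  R[6]: 1  2  3  4  4  5  6  6  6  6
  R[7]: 1  2  3  4  4  5  6  7  7  7
  R[8]: 1  2  3  4  5  6  7  8  8  8
  R[9]: 1  2  3  4  5  6  7  8  8  9
  R[10]: 1  2  3  4  5  6  7  8  9  10

second differences of R give the permutation w = (1, 2, 6, 4, 3, 7, 8, 5, 10, 9).

Rothe diagram D(w) (7 cells), 4 SE-corners (essential conditions):

[(3, 5, 2), (4, 3, 2), (7, 5, 4), (9, 9, 8)]


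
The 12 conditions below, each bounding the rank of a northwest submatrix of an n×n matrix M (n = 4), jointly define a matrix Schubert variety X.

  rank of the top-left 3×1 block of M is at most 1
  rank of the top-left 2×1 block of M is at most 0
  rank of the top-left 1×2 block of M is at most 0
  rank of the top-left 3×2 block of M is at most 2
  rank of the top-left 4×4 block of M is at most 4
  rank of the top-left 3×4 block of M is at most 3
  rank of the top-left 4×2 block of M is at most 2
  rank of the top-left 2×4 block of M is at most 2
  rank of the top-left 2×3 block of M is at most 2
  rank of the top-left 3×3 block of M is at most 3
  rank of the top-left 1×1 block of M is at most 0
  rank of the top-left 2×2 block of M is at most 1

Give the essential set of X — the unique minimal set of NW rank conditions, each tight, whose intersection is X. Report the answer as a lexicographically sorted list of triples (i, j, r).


The tightest implied rank at each (i,j), from the 12 conditions:

  R[1]: 0  0  1  1
  R[2]: 0  1  2  2
  R[3]: 1  2  3  3
  R[4]: 1  2  3  4

second differences of R give the permutation w = (3, 2, 1, 4).

Rothe diagram D(w) (3 cells), 2 SE-corners (essential conditions):

[(1, 2, 0), (2, 1, 0)]


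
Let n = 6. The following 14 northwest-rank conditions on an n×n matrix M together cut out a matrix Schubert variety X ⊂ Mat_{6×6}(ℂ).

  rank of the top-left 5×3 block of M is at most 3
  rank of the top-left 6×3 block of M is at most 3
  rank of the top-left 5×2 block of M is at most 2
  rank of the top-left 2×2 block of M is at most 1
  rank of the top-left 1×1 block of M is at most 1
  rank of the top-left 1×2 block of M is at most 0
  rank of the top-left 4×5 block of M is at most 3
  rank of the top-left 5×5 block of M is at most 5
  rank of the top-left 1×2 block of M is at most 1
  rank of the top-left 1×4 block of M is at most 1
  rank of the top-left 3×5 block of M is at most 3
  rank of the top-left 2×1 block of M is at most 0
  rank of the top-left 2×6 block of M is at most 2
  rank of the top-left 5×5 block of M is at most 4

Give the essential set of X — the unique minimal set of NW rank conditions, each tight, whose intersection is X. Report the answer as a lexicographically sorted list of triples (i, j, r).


Rank table r_w(6×6) implied by the 14 constraints:

  row 1: 0 0 1 1 1 1
  row 2: 0 1 2 2 2 2
  row 3: 1 2 3 3 3 3
  row 4: 1 2 3 3 3 4
  row 5: 1 2 3 4 4 5
  row 6: 1 2 3 4 5 6

so w = (3, 2, 1, 6, 4, 5).

Rothe diagram D(w) (5 cells), 3 SE-corners (essential conditions):

[(1, 2, 0), (2, 1, 0), (4, 5, 3)]


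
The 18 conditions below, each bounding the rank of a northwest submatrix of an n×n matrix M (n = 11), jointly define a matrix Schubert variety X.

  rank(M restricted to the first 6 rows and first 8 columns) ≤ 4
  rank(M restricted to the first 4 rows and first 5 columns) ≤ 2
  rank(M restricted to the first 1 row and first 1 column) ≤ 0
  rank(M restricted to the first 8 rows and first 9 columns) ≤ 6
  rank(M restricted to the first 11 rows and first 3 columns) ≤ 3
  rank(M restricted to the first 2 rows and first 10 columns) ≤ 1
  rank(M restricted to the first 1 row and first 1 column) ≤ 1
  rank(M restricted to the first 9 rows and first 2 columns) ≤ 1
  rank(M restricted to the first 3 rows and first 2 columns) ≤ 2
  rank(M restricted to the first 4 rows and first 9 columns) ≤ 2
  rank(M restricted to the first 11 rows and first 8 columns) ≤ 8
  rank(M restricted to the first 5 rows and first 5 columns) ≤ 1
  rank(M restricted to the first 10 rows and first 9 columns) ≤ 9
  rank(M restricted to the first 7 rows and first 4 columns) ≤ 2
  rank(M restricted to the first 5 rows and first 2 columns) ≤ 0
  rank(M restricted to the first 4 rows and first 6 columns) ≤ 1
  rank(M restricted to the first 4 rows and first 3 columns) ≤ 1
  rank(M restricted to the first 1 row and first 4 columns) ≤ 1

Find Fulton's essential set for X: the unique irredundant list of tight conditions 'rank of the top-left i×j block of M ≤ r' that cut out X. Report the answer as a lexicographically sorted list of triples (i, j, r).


The tightest implied rank at each (i,j), from the 18 conditions:

  row 1: 0 | 0 | 1 | 1 | 1 | 1 | 1 | 1 | 1 | 1 | 1
  row 2: 0 | 0 | 1 | 1 | 1 | 1 | 1 | 1 | 1 | 1 | 2
  row 3: 0 | 0 | 1 | 1 | 1 | 1 | 2 | 2 | 2 | 2 | 3
  row 4: 0 | 0 | 1 | 1 | 1 | 1 | 2 | 2 | 2 | 3 | 4
  row 5: 0 | 0 | 1 | 1 | 1 | 2 | 3 | 3 | 3 | 4 | 5
  row 6: 1 | 1 | 2 | 2 | 2 | 3 | 4 | 4 | 4 | 5 | 6
  row 7: 1 | 1 | 2 | 2 | 3 | 4 | 5 | 5 | 5 | 6 | 7
  row 8: 1 | 1 | 2 | 3 | 4 | 5 | 6 | 6 | 6 | 7 | 8
  row 9: 1 | 1 | 2 | 3 | 4 | 5 | 6 | 7 | 7 | 8 | 9
  row 10: 1 | 2 | 3 | 4 | 5 | 6 | 7 | 8 | 8 | 9 | 10
  row 11: 1 | 2 | 3 | 4 | 5 | 6 | 7 | 8 | 9 | 10 | 11

reading off 1-entries of Δ²R: w = (3, 11, 7, 10, 6, 1, 5, 4, 8, 2, 9).

7 SE-corners of the 31-cell Rothe diagram give Ess(w):

[(2, 10, 1), (4, 6, 1), (4, 9, 2), (5, 2, 0), (5, 5, 1), (7, 4, 2), (9, 2, 1)]


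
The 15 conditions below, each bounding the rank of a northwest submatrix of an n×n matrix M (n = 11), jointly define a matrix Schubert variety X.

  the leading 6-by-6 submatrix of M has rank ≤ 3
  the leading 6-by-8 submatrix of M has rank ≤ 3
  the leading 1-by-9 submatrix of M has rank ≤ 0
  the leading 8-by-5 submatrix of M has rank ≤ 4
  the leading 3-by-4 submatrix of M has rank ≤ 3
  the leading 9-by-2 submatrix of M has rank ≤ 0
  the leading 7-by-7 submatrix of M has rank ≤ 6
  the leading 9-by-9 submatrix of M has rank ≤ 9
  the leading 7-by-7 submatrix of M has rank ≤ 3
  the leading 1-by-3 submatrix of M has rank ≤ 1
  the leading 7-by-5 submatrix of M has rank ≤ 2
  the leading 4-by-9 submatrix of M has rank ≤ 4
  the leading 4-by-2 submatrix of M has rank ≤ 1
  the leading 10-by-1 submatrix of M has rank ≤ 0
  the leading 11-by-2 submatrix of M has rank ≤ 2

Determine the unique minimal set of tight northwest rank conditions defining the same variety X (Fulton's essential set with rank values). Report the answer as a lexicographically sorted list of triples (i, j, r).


Computing R[i][j] = min implied NW-rank bound (n=11, 15 conditions):

  R[1]: 0 | 0 | 0 | 0 | 0 | 0 | 0 | 0 | 0 | 1 | 1
  R[2]: 0 | 0 | 1 | 1 | 1 | 1 | 1 | 1 | 1 | 2 | 2
  R[3]: 0 | 0 | 1 | 2 | 2 | 2 | 2 | 2 | 2 | 3 | 3
  R[4]: 0 | 0 | 1 | 2 | 2 | 3 | 3 | 3 | 3 | 4 | 4
  R[5]: 0 | 0 | 1 | 2 | 2 | 3 | 3 | 3 | 4 | 5 | 5
  R[6]: 0 | 0 | 1 | 2 | 2 | 3 | 3 | 3 | 4 | 5 | 6
  R[7]: 0 | 0 | 1 | 2 | 2 | 3 | 3 | 4 | 5 | 6 | 7
  R[8]: 0 | 0 | 1 | 2 | 3 | 4 | 4 | 5 | 6 | 7 | 8
  R[9]: 0 | 0 | 1 | 2 | 3 | 4 | 5 | 6 | 7 | 8 | 9
  R[10]: 0 | 1 | 2 | 3 | 4 | 5 | 6 | 7 | 8 | 9 | 10
  R[11]: 1 | 2 | 3 | 4 | 5 | 6 | 7 | 8 | 9 | 10 | 11

second differences of R give the permutation w = (10, 3, 4, 6, 9, 11, 8, 5, 7, 2, 1).

Rothe diagram D(w) (35 cells), 6 SE-corners (essential conditions):

[(1, 9, 0), (6, 8, 3), (7, 5, 2), (7, 7, 3), (9, 2, 0), (10, 1, 0)]


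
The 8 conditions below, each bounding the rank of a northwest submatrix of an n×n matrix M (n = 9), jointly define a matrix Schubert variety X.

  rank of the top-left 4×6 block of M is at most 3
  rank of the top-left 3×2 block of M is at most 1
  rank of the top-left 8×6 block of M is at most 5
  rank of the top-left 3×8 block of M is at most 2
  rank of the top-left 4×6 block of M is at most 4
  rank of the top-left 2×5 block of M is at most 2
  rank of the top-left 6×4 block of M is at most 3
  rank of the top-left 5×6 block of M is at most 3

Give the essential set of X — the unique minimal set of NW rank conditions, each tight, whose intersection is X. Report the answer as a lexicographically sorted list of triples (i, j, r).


Recovering R(i,j) via the rank-extension bound from the 8 conditions:

  R[1]: 1  1  1  1  1  1  1  1  1
  R[2]: 1  1  2  2  2  2  2  2  2
  R[3]: 1  1  2  2  2  2  2  2  3
  R[4]: 1  2  3  3  3  3  3  3  4
  R[5]: 1  2  3  3  3  3  4  4  5
  R[6]: 1  2  3  3  4  4  5  5  6
  R[7]: 1  2  3  4  5  5  6  6  7
  R[8]: 1  2  3  4  5  5  6  7  8
  R[9]: 1  2  3  4  5  6  7  8  9

so w = (1, 3, 9, 2, 7, 5, 4, 8, 6).

5 SE-corners of the 12-cell Rothe diagram give Ess(w):

[(3, 2, 1), (3, 8, 2), (5, 6, 3), (6, 4, 3), (8, 6, 5)]


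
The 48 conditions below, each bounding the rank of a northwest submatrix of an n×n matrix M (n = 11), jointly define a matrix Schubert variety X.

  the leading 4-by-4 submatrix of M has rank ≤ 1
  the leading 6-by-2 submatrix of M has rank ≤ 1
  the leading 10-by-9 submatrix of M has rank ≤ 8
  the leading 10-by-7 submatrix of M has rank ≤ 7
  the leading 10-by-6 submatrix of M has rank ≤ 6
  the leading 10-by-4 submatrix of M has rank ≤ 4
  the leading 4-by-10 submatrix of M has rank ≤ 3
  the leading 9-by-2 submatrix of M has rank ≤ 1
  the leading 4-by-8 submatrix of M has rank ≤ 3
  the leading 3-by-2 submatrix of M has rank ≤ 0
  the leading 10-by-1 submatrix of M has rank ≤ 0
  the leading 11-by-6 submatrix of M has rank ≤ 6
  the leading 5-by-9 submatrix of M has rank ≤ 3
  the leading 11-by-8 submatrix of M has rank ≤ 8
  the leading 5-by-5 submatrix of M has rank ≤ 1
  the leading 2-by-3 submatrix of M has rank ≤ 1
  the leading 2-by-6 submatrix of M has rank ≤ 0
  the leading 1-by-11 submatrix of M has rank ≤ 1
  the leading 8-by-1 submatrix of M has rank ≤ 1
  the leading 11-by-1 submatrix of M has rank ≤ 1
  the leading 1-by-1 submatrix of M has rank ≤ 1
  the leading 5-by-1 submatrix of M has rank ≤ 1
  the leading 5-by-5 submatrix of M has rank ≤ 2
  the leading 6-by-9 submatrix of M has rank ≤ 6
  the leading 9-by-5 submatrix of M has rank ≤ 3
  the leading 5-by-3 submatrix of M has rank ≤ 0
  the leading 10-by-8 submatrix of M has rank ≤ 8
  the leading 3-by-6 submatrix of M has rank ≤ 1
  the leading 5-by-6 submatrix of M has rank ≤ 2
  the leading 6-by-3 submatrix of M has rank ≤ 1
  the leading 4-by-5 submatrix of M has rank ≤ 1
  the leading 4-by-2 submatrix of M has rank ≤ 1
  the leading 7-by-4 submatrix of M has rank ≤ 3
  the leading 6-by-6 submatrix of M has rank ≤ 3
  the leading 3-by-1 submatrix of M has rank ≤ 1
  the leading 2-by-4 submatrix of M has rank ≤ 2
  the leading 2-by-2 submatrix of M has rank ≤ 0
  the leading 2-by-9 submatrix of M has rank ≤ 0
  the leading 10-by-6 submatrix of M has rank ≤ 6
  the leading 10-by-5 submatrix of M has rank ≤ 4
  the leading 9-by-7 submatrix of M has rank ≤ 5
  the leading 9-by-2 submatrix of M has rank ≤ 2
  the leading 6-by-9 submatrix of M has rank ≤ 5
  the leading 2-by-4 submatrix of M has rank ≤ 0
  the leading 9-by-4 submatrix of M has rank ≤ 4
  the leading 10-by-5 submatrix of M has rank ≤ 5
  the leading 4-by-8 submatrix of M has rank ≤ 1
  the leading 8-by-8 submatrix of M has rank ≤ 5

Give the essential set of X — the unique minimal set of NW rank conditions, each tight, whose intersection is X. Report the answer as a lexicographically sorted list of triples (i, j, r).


The tightest implied rank at each (i,j), from the 48 conditions:

  i=1: 0 | 0 | 0 | 0 | 0 | 0 | 0 | 0 | 0 | 1 | 1
  i=2: 0 | 0 | 0 | 0 | 0 | 0 | 0 | 0 | 0 | 1 | 2
  i=3: 0 | 0 | 0 | 1 | 1 | 1 | 1 | 1 | 1 | 2 | 3
  i=4: 0 | 0 | 0 | 1 | 1 | 1 | 1 | 1 | 2 | 3 | 4
  i=5: 0 | 0 | 0 | 1 | 1 | 2 | 2 | 2 | 3 | 4 | 5
  i=6: 0 | 1 | 1 | 2 | 2 | 3 | 3 | 3 | 4 | 5 | 6
  i=7: 0 | 1 | 2 | 3 | 3 | 4 | 4 | 4 | 5 | 6 | 7
  i=8: 0 | 1 | 2 | 3 | 3 | 4 | 5 | 5 | 6 | 7 | 8
  i=9: 0 | 1 | 2 | 3 | 3 | 4 | 5 | 6 | 7 | 8 | 9
  i=10: 0 | 1 | 2 | 3 | 4 | 5 | 6 | 7 | 8 | 9 | 10
  i=11: 1 | 2 | 3 | 4 | 5 | 6 | 7 | 8 | 9 | 10 | 11

the unique w with this rank table is (10, 11, 4, 9, 6, 2, 3, 7, 8, 5, 1).

|D(w)|=39, |Ess(w)|=6:

[(2, 9, 0), (4, 8, 1), (5, 3, 0), (5, 5, 1), (9, 5, 3), (10, 1, 0)]


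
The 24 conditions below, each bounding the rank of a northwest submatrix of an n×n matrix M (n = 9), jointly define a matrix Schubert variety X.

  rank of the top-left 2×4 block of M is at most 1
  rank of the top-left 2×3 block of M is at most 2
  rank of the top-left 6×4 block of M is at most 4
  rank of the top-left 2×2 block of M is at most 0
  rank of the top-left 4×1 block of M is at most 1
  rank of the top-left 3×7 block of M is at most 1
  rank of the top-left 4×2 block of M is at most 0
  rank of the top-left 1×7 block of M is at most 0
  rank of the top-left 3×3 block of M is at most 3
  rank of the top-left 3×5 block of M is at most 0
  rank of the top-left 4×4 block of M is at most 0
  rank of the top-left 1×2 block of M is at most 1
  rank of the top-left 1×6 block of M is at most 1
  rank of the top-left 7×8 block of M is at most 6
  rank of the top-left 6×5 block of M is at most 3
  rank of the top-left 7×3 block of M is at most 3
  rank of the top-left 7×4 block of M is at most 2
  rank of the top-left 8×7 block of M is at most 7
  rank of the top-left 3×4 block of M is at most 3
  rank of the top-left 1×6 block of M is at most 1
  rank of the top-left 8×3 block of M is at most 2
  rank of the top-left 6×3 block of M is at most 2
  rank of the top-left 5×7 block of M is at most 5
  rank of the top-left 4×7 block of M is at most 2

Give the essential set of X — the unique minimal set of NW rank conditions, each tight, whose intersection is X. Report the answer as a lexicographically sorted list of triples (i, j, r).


Rank table r_w(9×9) implied by the 24 constraints:

  R[1]: 0 | 0 | 0 | 0 | 0 | 0 | 0 | 1 | 1
  R[2]: 0 | 0 | 0 | 0 | 0 | 1 | 1 | 2 | 2
  R[3]: 0 | 0 | 0 | 0 | 0 | 1 | 1 | 2 | 3
  R[4]: 0 | 0 | 0 | 0 | 1 | 2 | 2 | 3 | 4
  R[5]: 1 | 1 | 1 | 1 | 2 | 3 | 3 | 4 | 5
  R[6]: 1 | 2 | 2 | 2 | 3 | 4 | 4 | 5 | 6
  R[7]: 1 | 2 | 2 | 2 | 3 | 4 | 5 | 6 | 7
  R[8]: 1 | 2 | 2 | 3 | 4 | 5 | 6 | 7 | 8
  R[9]: 1 | 2 | 3 | 4 | 5 | 6 | 7 | 8 | 9

giving w = (8, 6, 9, 5, 1, 2, 7, 4, 3) via Δ²R.

6 SE-corners of the 25-cell Rothe diagram give Ess(w):

[(1, 7, 0), (3, 5, 0), (3, 7, 1), (4, 4, 0), (7, 4, 2), (8, 3, 2)]


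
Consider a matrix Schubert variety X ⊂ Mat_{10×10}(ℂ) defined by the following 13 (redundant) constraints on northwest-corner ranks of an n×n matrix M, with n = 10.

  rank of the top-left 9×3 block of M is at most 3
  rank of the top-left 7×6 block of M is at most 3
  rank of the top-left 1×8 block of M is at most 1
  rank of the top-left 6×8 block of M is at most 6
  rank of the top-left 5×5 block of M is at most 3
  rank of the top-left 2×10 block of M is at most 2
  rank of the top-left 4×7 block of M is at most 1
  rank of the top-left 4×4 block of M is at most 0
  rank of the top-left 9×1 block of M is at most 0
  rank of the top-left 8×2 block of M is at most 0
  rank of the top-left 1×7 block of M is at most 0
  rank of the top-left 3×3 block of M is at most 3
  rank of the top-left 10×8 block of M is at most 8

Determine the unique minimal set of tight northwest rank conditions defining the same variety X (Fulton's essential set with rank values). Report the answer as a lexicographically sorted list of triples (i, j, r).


Rank table r_w(10×10) implied by the 13 constraints:

  0 0 0 0 0 0 0 1 1 1
  0 0 0 0 1 1 1 2 2 2
  0 0 0 0 1 1 1 2 3 3
  0 0 0 0 1 1 1 2 3 4
  0 0 1 1 2 2 2 3 4 5
  0 0 1 2 3 3 3 4 5 6
  0 0 1 2 3 3 4 5 6 7
  0 0 1 2 3 4 5 6 7 8
  0 1 2 3 4 5 6 7 8 9
  1 2 3 4 5 6 7 8 9 10

giving w = (8, 5, 9, 10, 3, 4, 7, 6, 2, 1) via Δ²R.

Fulton essential set (6 of the 33 Rothe cells):

[(1, 7, 0), (4, 4, 0), (4, 7, 1), (7, 6, 3), (8, 2, 0), (9, 1, 0)]


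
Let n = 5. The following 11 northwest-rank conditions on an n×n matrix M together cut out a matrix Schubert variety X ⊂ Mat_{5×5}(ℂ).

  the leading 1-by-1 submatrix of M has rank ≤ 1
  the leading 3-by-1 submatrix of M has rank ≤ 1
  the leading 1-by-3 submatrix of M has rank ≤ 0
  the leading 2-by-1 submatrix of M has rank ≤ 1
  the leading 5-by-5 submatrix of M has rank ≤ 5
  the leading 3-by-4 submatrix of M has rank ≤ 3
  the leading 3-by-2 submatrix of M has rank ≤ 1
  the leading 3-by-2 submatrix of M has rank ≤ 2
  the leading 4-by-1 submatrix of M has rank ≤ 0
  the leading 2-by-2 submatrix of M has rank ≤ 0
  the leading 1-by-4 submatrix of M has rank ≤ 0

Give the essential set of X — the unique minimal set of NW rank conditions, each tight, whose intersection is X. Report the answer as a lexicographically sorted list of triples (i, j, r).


The tightest implied rank at each (i,j), from the 11 conditions:

  row 1: 0 0 0 0 1
  row 2: 0 0 1 1 2
  row 3: 0 1 2 2 3
  row 4: 0 1 2 3 4
  row 5: 1 2 3 4 5

reading off 1-entries of Δ²R: w = (5, 3, 2, 4, 1).

Fulton essential set (3 of the 8 Rothe cells):

[(1, 4, 0), (2, 2, 0), (4, 1, 0)]


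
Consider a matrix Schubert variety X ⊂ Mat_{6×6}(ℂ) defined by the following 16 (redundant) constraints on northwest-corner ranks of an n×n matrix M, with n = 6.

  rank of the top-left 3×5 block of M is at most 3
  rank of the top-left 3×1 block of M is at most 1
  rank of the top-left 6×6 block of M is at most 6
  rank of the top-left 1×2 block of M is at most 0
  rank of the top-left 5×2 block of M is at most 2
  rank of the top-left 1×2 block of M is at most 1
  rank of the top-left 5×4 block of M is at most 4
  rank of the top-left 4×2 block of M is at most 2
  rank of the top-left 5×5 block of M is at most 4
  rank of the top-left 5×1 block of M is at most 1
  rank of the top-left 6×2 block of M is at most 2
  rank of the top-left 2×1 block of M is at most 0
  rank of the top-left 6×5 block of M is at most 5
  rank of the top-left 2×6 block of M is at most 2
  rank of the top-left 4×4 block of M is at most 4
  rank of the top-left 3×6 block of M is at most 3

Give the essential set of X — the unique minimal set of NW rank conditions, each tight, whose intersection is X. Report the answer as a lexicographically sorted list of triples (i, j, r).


Reconstructing r_w from the 16 given conditions:

  row 1: 0  0  1  1  1  1
  row 2: 0  1  2  2  2  2
  row 3: 1  2  3  3  3  3
  row 4: 1  2  3  4  4  4
  row 5: 1  2  3  4  4  5
  row 6: 1  2  3  4  5  6

so w = (3, 2, 1, 4, 6, 5).

3 SE-corners of the 4-cell Rothe diagram give Ess(w):

[(1, 2, 0), (2, 1, 0), (5, 5, 4)]


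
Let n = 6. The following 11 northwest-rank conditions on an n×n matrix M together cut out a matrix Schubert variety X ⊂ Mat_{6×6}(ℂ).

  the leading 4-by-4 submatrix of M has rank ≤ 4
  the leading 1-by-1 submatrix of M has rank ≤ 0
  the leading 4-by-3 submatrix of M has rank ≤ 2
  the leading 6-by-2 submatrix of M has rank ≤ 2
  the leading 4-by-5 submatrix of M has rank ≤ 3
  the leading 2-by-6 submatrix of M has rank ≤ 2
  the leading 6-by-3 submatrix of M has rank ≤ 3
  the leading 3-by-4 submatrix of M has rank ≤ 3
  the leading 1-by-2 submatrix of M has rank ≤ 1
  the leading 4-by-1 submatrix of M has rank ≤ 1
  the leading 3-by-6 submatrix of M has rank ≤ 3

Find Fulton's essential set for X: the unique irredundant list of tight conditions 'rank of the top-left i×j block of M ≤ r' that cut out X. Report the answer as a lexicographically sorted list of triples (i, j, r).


Recovering R(i,j) via the rank-extension bound from the 11 conditions:

  row 1: 0  1  1  1  1  1
  row 2: 1  2  2  2  2  2
  row 3: 1  2  2  3  3  3
  row 4: 1  2  2  3  3  4
  row 5: 1  2  3  4  4  5
  row 6: 1  2  3  4  5  6

giving w = (2, 1, 4, 6, 3, 5) via Δ²R.

Rothe diagram D(w) (4 cells), 3 SE-corners (essential conditions):

[(1, 1, 0), (4, 3, 2), (4, 5, 3)]
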